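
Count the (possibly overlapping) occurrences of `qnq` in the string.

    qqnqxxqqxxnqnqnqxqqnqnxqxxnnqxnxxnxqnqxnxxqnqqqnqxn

Sliding a length-3 window over the 51 characters (49 positions):
  position 2–4: qnq
  position 12–14: qnq
  position 14–16: qnq
  position 19–21: qnq
  position 36–38: qnq
  position 43–45: qnq
  position 47–49: qnq

7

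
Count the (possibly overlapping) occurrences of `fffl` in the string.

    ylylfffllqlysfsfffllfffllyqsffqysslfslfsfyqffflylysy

Sliding a length-4 window over the 52 characters (49 positions):
  position 5–8: fffl
  position 16–19: fffl
  position 21–24: fffl
  position 44–47: fffl

4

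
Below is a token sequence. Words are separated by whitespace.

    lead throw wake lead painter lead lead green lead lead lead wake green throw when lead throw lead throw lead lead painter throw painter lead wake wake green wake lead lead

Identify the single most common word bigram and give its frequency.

"lead lead", 5 times

Bigram frequencies (highest first):
  lead lead: 5
  lead throw: 3
  wake lead: 2
  lead painter: 2
  painter lead: 2
  lead wake: 2
  … (12 more, each ≤ 2)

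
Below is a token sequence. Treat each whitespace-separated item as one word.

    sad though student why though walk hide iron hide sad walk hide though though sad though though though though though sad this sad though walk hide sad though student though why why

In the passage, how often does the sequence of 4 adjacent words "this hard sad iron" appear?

0

Scanning the 29 overlapping 4-gram windows for "this hard sad iron":
  (none found)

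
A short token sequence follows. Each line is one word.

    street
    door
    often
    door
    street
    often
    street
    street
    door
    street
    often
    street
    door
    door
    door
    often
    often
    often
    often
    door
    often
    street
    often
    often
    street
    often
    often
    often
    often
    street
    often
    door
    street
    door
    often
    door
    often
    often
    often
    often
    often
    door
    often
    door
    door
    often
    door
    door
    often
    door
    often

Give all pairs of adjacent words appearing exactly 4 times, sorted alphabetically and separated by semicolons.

door door; street door

Bigram counts meeting the condition (exactly 4 times):
  door door: 4
  street door: 4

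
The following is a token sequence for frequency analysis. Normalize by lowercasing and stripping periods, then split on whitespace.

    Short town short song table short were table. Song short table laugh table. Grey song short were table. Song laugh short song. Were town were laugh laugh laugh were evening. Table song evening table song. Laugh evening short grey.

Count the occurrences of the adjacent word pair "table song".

4

Scanning the 38 overlapping bigram windows for "table song":
  position 8–9: table song
  position 18–19: table song
  position 31–32: table song
  position 34–35: table song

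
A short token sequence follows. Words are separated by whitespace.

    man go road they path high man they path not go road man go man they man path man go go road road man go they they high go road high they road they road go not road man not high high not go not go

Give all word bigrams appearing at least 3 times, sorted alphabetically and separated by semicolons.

go road; man go; not go; road man

Bigram counts meeting the condition (at least 3 times):
  go road: 4
  man go: 4
  not go: 3
  road man: 3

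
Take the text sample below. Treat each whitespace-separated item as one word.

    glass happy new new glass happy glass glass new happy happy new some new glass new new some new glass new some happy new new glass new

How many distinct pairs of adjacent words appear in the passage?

12

27 tokens → 26 bigram windows in total.
Repeated bigrams (each contributes count−1 duplicates):
  glass new: 4
  new glass: 4
  happy new: 3
  new new: 3
  new some: 3
  glass happy: 2
  some new: 2
14 duplicate windows → 26 − 14 = 12 distinct.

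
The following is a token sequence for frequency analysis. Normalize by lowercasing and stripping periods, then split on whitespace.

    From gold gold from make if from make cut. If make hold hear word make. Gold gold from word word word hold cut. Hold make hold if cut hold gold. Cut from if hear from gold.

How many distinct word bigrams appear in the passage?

36 tokens → 35 bigram windows in total.
Repeated bigrams (each contributes count−1 duplicates):
  cut hold: 2
  from gold: 2
  from make: 2
  gold from: 2
  gold gold: 2
  make hold: 2
  word word: 2
7 duplicate windows → 35 − 7 = 28 distinct.

28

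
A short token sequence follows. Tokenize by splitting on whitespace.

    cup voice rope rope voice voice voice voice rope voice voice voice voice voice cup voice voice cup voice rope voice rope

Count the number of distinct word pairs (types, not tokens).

22 tokens → 21 bigram windows in total.
Repeated bigrams (each contributes count−1 duplicates):
  voice voice: 8
  voice rope: 4
  cup voice: 3
  rope voice: 3
  voice cup: 2
15 duplicate windows → 21 − 15 = 6 distinct.

6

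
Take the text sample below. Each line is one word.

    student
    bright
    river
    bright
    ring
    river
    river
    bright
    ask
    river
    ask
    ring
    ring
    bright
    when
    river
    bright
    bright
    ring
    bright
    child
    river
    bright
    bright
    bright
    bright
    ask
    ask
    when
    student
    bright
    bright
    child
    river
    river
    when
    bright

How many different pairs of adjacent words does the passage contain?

22

37 tokens → 36 bigram windows in total.
Repeated bigrams (each contributes count−1 duplicates):
  bright bright: 5
  river bright: 4
  bright ask: 2
  bright child: 2
  bright ring: 2
  child river: 2
  ring bright: 2
  river river: 2
  … (1 more repeated)
14 duplicate windows → 36 − 14 = 22 distinct.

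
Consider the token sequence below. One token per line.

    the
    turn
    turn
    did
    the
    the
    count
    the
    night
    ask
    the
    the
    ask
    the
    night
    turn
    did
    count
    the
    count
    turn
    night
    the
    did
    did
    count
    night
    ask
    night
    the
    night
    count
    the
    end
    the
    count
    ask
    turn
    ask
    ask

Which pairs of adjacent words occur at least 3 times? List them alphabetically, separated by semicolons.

count the; the count; the night

Bigram counts meeting the condition (at least 3 times):
  count the: 3
  the count: 3
  the night: 3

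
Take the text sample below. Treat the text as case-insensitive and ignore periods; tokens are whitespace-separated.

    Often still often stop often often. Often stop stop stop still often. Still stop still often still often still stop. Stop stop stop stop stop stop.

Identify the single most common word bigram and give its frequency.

Bigram frequencies (highest first):
  stop stop: 8
  often still: 4
  still often: 4
  often stop: 2
  often often: 2
  stop still: 2
  … (2 more, each ≤ 2)

"stop stop", 8 times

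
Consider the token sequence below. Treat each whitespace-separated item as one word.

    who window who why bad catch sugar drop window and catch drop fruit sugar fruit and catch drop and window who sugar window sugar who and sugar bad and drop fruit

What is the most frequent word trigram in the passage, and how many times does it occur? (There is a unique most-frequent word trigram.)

Trigram frequencies (highest first):
  and catch drop: 2
  who window who: 1
  window who why: 1
  who why bad: 1
  why bad catch: 1
  bad catch sugar: 1
  … (22 more, each ≤ 1)

"and catch drop", 2 times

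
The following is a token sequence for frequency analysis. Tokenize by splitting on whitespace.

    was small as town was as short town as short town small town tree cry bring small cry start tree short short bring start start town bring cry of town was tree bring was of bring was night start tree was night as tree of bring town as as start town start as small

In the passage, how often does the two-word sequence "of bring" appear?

Scanning the 53 overlapping bigram windows for "of bring":
  position 35–36: of bring
  position 45–46: of bring

2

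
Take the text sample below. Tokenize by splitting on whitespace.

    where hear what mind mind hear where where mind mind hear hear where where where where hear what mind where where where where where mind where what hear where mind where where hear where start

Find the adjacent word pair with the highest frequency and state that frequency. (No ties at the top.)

Bigram frequencies (highest first):
  where where: 9
  hear where: 4
  where hear: 3
  where mind: 3
  mind where: 3
  hear what: 2
  … (7 more, each ≤ 2)

"where where", 9 times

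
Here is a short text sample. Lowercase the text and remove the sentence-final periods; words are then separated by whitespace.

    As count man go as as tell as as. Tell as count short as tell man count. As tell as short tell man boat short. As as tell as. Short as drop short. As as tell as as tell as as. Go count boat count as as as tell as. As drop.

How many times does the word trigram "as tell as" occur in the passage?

Scanning the 50 overlapping trigram windows for "as tell as":
  position 6–8: as tell as
  position 9–11: as tell as
  position 18–20: as tell as
  position 27–29: as tell as
  position 35–37: as tell as
  position 38–40: as tell as
  position 48–50: as tell as

7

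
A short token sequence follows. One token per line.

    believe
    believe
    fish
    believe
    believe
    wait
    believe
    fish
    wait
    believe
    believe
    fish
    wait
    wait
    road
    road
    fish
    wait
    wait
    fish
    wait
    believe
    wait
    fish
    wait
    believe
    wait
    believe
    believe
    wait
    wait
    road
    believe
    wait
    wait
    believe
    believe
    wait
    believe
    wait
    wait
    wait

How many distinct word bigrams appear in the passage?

42 tokens → 41 bigram windows in total.
Repeated bigrams (each contributes count−1 duplicates):
  believe wait: 7
  wait believe: 7
  wait wait: 6
  believe believe: 5
  fish wait: 5
  believe fish: 3
  wait fish: 2
  wait road: 2
29 duplicate windows → 41 − 29 = 12 distinct.

12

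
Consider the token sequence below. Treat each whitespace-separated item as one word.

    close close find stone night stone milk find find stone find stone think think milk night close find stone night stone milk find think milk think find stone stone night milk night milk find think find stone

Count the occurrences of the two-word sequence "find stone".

6

Scanning the 36 overlapping bigram windows for "find stone":
  position 3–4: find stone
  position 9–10: find stone
  position 11–12: find stone
  position 18–19: find stone
  position 27–28: find stone
  position 36–37: find stone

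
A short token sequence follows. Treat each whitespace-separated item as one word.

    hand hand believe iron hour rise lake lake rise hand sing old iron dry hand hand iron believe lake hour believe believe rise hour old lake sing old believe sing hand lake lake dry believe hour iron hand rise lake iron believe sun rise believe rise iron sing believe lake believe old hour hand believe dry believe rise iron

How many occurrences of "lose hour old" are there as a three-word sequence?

0

Scanning the 57 overlapping trigram windows for "lose hour old":
  (none found)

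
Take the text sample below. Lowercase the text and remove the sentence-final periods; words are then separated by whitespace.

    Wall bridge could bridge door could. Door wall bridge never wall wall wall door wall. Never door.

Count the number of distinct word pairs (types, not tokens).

13

17 tokens → 16 bigram windows in total.
Repeated bigrams (each contributes count−1 duplicates):
  door wall: 2
  wall bridge: 2
  wall wall: 2
3 duplicate windows → 16 − 3 = 13 distinct.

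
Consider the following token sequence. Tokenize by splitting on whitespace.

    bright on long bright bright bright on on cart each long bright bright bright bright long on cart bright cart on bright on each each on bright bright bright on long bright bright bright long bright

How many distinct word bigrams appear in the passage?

17

36 tokens → 35 bigram windows in total.
Repeated bigrams (each contributes count−1 duplicates):
  bright bright: 9
  bright on: 4
  long bright: 4
  bright long: 2
  on bright: 2
  on cart: 2
  on long: 2
18 duplicate windows → 35 − 18 = 17 distinct.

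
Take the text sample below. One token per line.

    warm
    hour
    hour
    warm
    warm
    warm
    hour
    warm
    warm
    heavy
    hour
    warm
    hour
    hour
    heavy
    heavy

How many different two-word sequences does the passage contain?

16 tokens → 15 bigram windows in total.
Repeated bigrams (each contributes count−1 duplicates):
  hour warm: 3
  warm hour: 3
  warm warm: 3
  hour hour: 2
7 duplicate windows → 15 − 7 = 8 distinct.

8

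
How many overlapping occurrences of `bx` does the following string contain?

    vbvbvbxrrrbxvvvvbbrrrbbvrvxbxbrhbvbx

Sliding a length-2 window over the 36 characters (35 positions):
  position 6–7: bx
  position 11–12: bx
  position 28–29: bx
  position 35–36: bx

4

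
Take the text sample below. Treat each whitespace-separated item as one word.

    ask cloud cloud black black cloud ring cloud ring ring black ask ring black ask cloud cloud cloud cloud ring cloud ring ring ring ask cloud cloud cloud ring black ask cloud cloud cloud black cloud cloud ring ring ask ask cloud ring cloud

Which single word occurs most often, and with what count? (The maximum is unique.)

Unigram frequencies (highest first):
  cloud: 19
  ring: 12
  ask: 7
  black: 6

"cloud", 19 times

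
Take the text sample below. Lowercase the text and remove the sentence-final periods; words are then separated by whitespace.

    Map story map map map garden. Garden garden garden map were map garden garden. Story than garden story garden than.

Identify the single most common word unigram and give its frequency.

"garden", 8 times

Unigram frequencies (highest first):
  garden: 8
  map: 6
  story: 3
  than: 2
  were: 1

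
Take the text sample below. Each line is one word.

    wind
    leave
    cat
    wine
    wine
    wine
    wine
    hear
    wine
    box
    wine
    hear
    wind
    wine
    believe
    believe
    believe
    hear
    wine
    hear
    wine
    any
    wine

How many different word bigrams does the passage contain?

15

23 tokens → 22 bigram windows in total.
Repeated bigrams (each contributes count−1 duplicates):
  hear wine: 3
  wine hear: 3
  wine wine: 3
  believe believe: 2
7 duplicate windows → 22 − 7 = 15 distinct.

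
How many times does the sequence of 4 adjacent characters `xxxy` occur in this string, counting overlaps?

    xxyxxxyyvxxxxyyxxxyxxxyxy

Sliding a length-4 window over the 25 characters (22 positions):
  position 4–7: xxxy
  position 11–14: xxxy
  position 16–19: xxxy
  position 20–23: xxxy

4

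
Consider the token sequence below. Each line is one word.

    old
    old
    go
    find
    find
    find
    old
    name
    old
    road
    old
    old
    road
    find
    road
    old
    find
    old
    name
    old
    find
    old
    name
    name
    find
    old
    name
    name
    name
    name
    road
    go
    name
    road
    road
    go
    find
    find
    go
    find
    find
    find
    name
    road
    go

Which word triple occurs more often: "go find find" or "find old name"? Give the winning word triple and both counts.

"go find find": 3 occurrences
"find old name": 4 occurrences

"find old name" (4 vs 3)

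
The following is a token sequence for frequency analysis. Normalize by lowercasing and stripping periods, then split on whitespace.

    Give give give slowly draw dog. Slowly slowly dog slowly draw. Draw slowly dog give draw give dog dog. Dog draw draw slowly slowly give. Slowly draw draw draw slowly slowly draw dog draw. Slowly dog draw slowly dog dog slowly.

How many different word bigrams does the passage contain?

41 tokens → 40 bigram windows in total.
Repeated bigrams (each contributes count−1 duplicates):
  draw slowly: 5
  draw draw: 4
  slowly dog: 4
  slowly draw: 4
  dog dog: 3
  dog draw: 3
  dog slowly: 3
  slowly slowly: 3
  … (3 more repeated)
24 duplicate windows → 40 − 24 = 16 distinct.

16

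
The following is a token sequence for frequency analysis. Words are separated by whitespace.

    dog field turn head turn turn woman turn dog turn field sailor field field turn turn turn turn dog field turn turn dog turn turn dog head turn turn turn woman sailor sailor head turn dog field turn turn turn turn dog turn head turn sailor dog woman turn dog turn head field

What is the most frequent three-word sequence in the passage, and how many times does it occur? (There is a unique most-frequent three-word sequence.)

Trigram frequencies (highest first):
  turn turn turn: 5
  turn dog turn: 4
  turn turn dog: 4
  dog field turn: 3
  field turn turn: 3
  turn head turn: 2
  … (25 more, each ≤ 2)

"turn turn turn", 5 times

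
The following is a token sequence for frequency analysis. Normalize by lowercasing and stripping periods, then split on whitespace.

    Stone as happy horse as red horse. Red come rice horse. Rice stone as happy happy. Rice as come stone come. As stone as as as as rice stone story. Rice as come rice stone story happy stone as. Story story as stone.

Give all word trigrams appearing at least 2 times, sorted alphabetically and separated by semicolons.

Trigram counts meeting the condition (at least 2 times):
  as as as: 2
  rice as come: 2
  rice stone story: 2
  stone as happy: 2

as as as; rice as come; rice stone story; stone as happy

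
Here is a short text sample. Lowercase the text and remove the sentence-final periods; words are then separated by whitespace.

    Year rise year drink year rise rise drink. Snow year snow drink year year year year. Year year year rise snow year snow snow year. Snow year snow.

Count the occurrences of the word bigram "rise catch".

Scanning the 27 overlapping bigram windows for "rise catch":
  (none found)

0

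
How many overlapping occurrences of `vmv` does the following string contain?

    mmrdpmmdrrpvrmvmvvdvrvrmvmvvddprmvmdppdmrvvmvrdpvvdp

Sliding a length-3 window over the 52 characters (50 positions):
  position 15–17: vmv
  position 25–27: vmv
  position 43–45: vmv

3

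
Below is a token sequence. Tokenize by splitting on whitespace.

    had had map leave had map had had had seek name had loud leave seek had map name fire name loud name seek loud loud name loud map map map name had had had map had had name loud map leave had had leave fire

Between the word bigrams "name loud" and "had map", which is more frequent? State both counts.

"had map" (4 vs 3)

"name loud": 3 occurrences
"had map": 4 occurrences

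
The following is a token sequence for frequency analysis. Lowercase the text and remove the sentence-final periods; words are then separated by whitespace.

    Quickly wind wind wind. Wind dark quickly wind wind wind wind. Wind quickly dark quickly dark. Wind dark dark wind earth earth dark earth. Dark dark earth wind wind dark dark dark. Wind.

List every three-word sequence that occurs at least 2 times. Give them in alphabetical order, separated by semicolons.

dark dark wind; quickly wind wind; wind dark dark; wind wind dark; wind wind wind

Trigram counts meeting the condition (at least 2 times):
  dark dark wind: 2
  quickly wind wind: 2
  wind dark dark: 2
  wind wind dark: 2
  wind wind wind: 5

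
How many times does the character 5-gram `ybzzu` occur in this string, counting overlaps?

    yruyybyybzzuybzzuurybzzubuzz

3

Sliding a length-5 window over the 28 characters (24 positions):
  position 8–12: ybzzu
  position 13–17: ybzzu
  position 20–24: ybzzu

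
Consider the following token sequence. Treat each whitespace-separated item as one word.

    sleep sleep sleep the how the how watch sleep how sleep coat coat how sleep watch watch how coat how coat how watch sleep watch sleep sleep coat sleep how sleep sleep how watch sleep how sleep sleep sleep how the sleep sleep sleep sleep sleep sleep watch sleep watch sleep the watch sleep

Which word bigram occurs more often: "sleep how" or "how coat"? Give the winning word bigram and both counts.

"sleep how" (5 vs 2)

"sleep how": 5 occurrences
"how coat": 2 occurrences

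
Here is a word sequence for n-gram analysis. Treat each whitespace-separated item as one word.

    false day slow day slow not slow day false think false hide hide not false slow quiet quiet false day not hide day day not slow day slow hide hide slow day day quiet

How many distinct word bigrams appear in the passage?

34 tokens → 33 bigram windows in total.
Repeated bigrams (each contributes count−1 duplicates):
  slow day: 4
  day slow: 3
  day day: 2
  day not: 2
  false day: 2
  hide hide: 2
  not slow: 2
10 duplicate windows → 33 − 10 = 23 distinct.

23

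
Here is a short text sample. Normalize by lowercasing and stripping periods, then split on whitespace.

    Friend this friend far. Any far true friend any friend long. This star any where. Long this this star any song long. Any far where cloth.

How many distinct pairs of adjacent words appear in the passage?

21

26 tokens → 25 bigram windows in total.
Repeated bigrams (each contributes count−1 duplicates):
  any far: 2
  long this: 2
  star any: 2
  this star: 2
4 duplicate windows → 25 − 4 = 21 distinct.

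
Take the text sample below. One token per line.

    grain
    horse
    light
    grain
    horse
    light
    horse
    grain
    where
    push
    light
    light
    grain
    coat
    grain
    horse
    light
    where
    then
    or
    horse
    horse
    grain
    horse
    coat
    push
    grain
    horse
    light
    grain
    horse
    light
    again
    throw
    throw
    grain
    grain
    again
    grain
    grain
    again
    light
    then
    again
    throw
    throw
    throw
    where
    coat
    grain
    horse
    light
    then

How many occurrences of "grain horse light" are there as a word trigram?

Scanning the 51 overlapping trigram windows for "grain horse light":
  position 1–3: grain horse light
  position 4–6: grain horse light
  position 15–17: grain horse light
  position 27–29: grain horse light
  position 30–32: grain horse light
  position 50–52: grain horse light

6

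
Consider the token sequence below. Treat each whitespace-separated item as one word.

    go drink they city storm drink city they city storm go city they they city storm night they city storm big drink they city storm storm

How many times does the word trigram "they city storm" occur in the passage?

Scanning the 24 overlapping trigram windows for "they city storm":
  position 3–5: they city storm
  position 8–10: they city storm
  position 14–16: they city storm
  position 18–20: they city storm
  position 23–25: they city storm

5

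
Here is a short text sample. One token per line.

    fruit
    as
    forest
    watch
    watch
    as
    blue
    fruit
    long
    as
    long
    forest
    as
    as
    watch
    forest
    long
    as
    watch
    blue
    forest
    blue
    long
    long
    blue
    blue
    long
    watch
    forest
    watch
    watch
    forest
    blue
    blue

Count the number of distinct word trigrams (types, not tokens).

34 tokens → 32 trigram windows in total.
Repeated trigrams (each contributes count−1 duplicates):
  forest watch watch: 2
1 duplicate windows → 32 − 1 = 31 distinct.

31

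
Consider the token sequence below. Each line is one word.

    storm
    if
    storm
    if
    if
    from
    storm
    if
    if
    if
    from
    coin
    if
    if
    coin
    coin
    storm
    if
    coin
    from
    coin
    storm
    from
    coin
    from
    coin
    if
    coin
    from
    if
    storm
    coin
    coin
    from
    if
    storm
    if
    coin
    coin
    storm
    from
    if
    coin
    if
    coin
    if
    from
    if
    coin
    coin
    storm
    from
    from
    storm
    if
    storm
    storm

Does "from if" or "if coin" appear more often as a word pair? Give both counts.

"if coin" (7 vs 4)

"from if": 4 occurrences
"if coin": 7 occurrences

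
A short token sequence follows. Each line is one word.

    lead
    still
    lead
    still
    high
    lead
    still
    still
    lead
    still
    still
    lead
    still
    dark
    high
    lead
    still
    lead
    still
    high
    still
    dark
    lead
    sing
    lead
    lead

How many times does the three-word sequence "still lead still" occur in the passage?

Scanning the 24 overlapping trigram windows for "still lead still":
  position 2–4: still lead still
  position 8–10: still lead still
  position 11–13: still lead still
  position 17–19: still lead still

4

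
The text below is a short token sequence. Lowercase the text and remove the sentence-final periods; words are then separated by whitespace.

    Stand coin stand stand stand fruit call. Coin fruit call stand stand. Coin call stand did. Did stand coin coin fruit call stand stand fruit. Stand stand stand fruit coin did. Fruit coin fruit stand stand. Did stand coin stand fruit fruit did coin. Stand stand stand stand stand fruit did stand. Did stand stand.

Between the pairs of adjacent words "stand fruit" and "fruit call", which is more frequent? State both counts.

"stand fruit" (5 vs 3)

"stand fruit": 5 occurrences
"fruit call": 3 occurrences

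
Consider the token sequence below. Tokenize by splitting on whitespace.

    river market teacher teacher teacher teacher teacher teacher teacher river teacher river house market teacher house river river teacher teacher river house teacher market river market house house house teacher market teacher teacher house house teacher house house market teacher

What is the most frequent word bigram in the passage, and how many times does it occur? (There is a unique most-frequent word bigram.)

Bigram frequencies (highest first):
  teacher teacher: 8
  market teacher: 4
  house house: 4
  teacher river: 3
  teacher house: 3
  house teacher: 3
  … (9 more, each ≤ 2)

"teacher teacher", 8 times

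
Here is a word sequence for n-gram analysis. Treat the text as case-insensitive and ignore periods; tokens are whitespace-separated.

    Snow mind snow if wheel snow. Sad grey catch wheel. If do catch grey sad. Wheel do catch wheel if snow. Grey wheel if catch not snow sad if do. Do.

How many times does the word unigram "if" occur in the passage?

Scanning the 31 tokens for "if":
  position 4: if
  position 11: if
  position 20: if
  position 24: if
  position 29: if

5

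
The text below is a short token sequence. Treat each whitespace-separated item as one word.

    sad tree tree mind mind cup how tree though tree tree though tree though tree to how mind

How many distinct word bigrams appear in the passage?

18 tokens → 17 bigram windows in total.
Repeated bigrams (each contributes count−1 duplicates):
  though tree: 3
  tree though: 3
  tree tree: 2
5 duplicate windows → 17 − 5 = 12 distinct.

12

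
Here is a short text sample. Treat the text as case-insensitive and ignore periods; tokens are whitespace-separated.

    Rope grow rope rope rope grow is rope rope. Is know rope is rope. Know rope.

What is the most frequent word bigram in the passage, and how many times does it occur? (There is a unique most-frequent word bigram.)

"rope rope", 3 times

Bigram frequencies (highest first):
  rope rope: 3
  rope grow: 2
  is rope: 2
  rope is: 2
  know rope: 2
  grow rope: 1
  … (3 more, each ≤ 1)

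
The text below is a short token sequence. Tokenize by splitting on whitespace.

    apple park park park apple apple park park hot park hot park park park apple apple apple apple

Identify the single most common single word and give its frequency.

Unigram frequencies (highest first):
  park: 9
  apple: 7
  hot: 2

"park", 9 times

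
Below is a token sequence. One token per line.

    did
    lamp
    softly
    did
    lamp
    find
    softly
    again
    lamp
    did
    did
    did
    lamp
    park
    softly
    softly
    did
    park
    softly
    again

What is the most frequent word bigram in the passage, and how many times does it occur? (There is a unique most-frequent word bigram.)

Bigram frequencies (highest first):
  did lamp: 3
  softly did: 2
  softly again: 2
  did did: 2
  park softly: 2
  lamp softly: 1
  … (7 more, each ≤ 1)

"did lamp", 3 times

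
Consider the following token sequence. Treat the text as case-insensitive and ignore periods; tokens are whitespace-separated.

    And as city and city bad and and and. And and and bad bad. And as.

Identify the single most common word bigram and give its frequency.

"and and", 5 times

Bigram frequencies (highest first):
  and and: 5
  and as: 2
  bad and: 2
  as city: 1
  city and: 1
  and city: 1
  … (3 more, each ≤ 1)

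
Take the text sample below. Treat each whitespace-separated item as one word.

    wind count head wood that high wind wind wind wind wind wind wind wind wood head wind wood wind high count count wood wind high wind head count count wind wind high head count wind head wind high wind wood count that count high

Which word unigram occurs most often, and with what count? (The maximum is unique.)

Unigram frequencies (highest first):
  wind: 18
  count: 8
  high: 6
  head: 5
  wood: 5
  that: 2

"wind", 18 times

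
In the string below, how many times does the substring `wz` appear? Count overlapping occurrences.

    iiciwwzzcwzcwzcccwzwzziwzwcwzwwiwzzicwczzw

Sliding a length-2 window over the 42 characters (41 positions):
  position 6–7: wz
  position 10–11: wz
  position 13–14: wz
  position 18–19: wz
  position 20–21: wz
  position 24–25: wz
  position 28–29: wz
  position 33–34: wz

8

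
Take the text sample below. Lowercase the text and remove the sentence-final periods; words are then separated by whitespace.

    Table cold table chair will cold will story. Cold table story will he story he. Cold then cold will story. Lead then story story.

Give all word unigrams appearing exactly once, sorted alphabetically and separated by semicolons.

Unigram counts meeting the condition (exactly once):
  chair: 1
  lead: 1

chair; lead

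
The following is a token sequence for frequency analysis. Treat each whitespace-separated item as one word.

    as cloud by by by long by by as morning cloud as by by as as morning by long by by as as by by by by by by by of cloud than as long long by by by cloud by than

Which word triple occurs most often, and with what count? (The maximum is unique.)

"by by by", 7 times

Trigram frequencies (highest first):
  by by by: 7
  long by by: 3
  by by as: 3
  by long by: 2
  as by by: 2
  by as as: 2
  … (21 more, each ≤ 1)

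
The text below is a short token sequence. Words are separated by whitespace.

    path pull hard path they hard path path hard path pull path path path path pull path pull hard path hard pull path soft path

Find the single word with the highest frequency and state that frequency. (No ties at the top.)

Unigram frequencies (highest first):
  path: 13
  pull: 5
  hard: 5
  they: 1
  soft: 1

"path", 13 times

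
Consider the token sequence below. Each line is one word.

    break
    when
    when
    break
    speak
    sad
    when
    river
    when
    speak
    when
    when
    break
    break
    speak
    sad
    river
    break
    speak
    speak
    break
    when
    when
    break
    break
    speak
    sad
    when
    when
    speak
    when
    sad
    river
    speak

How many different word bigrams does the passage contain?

34 tokens → 33 bigram windows in total.
Repeated bigrams (each contributes count−1 duplicates):
  break speak: 4
  when when: 4
  speak sad: 3
  when break: 3
  break break: 2
  break when: 2
  sad river: 2
  sad when: 2
  … (2 more repeated)
16 duplicate windows → 33 − 16 = 17 distinct.

17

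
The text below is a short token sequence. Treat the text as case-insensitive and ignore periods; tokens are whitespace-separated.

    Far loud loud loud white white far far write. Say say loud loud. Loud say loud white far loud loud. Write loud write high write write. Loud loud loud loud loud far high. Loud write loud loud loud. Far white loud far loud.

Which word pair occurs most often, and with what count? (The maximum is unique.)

Bigram frequencies (highest first):
  loud loud: 11
  far loud: 3
  loud write: 3
  write loud: 3
  loud far: 3
  loud white: 2
  … (15 more, each ≤ 2)

"loud loud", 11 times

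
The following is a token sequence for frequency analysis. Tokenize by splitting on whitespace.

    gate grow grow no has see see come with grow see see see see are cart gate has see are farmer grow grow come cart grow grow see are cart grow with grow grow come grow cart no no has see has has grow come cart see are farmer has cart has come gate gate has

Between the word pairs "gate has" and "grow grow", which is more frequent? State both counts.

"grow grow" (4 vs 2)

"gate has": 2 occurrences
"grow grow": 4 occurrences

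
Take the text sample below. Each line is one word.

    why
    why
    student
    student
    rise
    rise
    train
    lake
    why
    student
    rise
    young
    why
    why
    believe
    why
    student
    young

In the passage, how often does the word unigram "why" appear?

6

Scanning the 18 tokens for "why":
  position 1: why
  position 2: why
  position 9: why
  position 13: why
  position 14: why
  position 16: why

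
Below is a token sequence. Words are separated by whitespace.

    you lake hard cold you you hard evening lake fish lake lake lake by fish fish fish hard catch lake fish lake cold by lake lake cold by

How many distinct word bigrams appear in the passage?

20

28 tokens → 27 bigram windows in total.
Repeated bigrams (each contributes count−1 duplicates):
  lake lake: 3
  cold by: 2
  fish fish: 2
  fish lake: 2
  lake cold: 2
  lake fish: 2
7 duplicate windows → 27 − 7 = 20 distinct.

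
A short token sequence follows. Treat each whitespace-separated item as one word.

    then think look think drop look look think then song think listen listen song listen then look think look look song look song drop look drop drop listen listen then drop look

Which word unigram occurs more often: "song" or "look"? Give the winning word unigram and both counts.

"song": 4 occurrences
"look": 9 occurrences

"look" (9 vs 4)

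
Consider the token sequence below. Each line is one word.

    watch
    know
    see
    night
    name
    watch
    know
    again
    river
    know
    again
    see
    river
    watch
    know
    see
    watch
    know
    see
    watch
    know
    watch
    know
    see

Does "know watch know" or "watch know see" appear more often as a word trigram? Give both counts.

"know watch know": 1 occurrence
"watch know see": 4 occurrences

"watch know see" (4 vs 1)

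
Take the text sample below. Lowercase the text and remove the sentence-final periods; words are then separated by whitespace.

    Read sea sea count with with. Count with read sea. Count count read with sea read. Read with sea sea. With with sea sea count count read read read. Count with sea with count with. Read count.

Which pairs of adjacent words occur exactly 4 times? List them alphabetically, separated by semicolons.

count with; with sea

Bigram counts meeting the condition (exactly 4 times):
  count with: 4
  with sea: 4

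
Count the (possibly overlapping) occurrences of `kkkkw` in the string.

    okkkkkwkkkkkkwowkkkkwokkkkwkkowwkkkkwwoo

5

Sliding a length-5 window over the 40 characters (36 positions):
  position 3–7: kkkkw
  position 10–14: kkkkw
  position 17–21: kkkkw
  position 23–27: kkkkw
  position 33–37: kkkkw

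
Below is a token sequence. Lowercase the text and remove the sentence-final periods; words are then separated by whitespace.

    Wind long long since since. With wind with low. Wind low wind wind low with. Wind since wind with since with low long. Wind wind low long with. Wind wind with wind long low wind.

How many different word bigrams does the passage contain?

19

35 tokens → 34 bigram windows in total.
Repeated bigrams (each contributes count−1 duplicates):
  with wind: 4
  low wind: 3
  wind low: 3
  wind wind: 3
  wind with: 3
  low long: 2
  since with: 2
  wind long: 2
  … (1 more repeated)
15 duplicate windows → 34 − 15 = 19 distinct.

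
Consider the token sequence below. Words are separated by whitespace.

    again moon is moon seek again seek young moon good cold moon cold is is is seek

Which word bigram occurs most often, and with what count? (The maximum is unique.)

"is is", 2 times

Bigram frequencies (highest first):
  is is: 2
  again moon: 1
  moon is: 1
  is moon: 1
  moon seek: 1
  seek again: 1
  … (9 more, each ≤ 1)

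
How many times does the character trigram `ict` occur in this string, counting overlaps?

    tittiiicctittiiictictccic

Sliding a length-3 window over the 25 characters (23 positions):
  position 16–18: ict
  position 19–21: ict

2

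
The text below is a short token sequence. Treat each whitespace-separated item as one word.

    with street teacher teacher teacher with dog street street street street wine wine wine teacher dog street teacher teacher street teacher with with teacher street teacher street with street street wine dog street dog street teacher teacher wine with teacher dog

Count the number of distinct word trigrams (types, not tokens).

41 tokens → 39 trigram windows in total.
Repeated trigrams (each contributes count−1 duplicates):
  street teacher teacher: 3
  dog street teacher: 2
  street street street: 2
  street street wine: 2
  teacher street teacher: 2
6 duplicate windows → 39 − 6 = 33 distinct.

33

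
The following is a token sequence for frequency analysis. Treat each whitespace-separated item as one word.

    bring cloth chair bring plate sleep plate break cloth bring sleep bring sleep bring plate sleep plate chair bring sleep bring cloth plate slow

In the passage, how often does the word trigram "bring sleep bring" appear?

3

Scanning the 22 overlapping trigram windows for "bring sleep bring":
  position 10–12: bring sleep bring
  position 12–14: bring sleep bring
  position 19–21: bring sleep bring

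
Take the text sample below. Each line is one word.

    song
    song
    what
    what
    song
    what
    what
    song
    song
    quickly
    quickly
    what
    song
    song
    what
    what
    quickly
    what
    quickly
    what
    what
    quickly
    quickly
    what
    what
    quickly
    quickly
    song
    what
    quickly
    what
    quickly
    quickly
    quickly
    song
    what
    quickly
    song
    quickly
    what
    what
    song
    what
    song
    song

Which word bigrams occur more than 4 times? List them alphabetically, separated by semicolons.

Bigram counts meeting the condition (more than 4 times):
  quickly quickly: 5
  quickly what: 6
  song what: 6
  what quickly: 7
  what song: 5
  what what: 6

quickly quickly; quickly what; song what; what quickly; what song; what what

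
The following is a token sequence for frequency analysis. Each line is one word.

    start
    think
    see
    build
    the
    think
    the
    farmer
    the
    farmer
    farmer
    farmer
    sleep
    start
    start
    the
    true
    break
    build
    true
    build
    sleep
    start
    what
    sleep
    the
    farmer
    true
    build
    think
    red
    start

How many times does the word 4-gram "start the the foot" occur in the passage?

Scanning the 29 overlapping 4-gram windows for "start the the foot":
  (none found)

0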